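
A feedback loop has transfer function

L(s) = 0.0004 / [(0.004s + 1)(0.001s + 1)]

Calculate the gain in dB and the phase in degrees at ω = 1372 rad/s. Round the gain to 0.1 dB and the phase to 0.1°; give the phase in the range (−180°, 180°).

At ω = 1372 rad/s:
pole (1 + j1372·0.004) = 1 + j5.488 → |·| ≈ 5.5784, ∠ ≈ 79.67°
pole (1 + j1372·0.001) = 1 + j1.372 → |·| ≈ 1.6978, ∠ ≈ 53.91°
|L| = 0.0004 · 1 / (5.5784 · 1.6978) ≈ 4.2234e-05
Gain = 20 log₁₀(4.2234e-05) ≈ -87.49 dB
∠L = (0°) − (79.67° + 53.91°) = -133.58°

-87.5 dB, -133.6°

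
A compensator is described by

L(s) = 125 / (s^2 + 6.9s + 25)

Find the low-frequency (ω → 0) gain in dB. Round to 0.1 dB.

14.0 dB

L(0) = 125 / 25 = 5
20 log₁₀(5) ≈ 13.98 dB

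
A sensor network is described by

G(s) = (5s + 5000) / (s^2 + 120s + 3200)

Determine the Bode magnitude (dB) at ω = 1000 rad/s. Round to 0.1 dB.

-43.0 dB

Substitute s = j1000:
Numerator: 5(j1000) + 5000 = 5000 + j5000
Denominator: (j1000)^2 + 120(j1000) + 3200 = -996800 + j120000
|N| = √(5000² + 5000²) ≈ 7071.1, ∠N ≈ 45.00°
|D| = √(996800² + 120000²) ≈ 1.004e+06, ∠D ≈ 173.14°
|G| = 7071.1 / 1.004e+06 ≈ 0.0070429
Gain = 20 log₁₀(0.0070429) ≈ -43.04 dB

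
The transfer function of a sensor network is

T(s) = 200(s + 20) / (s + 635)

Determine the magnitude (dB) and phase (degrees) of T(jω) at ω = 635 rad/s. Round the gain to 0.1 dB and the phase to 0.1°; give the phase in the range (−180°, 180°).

At s = jω = j635:
zero (s+20): 20 + j635 → |·| = √(20²+635²) = √403625 ≈ 635.31, ∠ = arctan(635/20) ≈ 88.20°
pole (s+635): 635 + j635 → |·| = √(635²+635²) = √806450 ≈ 898.03, ∠ = arctan(635/635) ≈ 45.00°
|T| = 200 · 635.31 / 898.03 ≈ 141.49
Gain = 20 log₁₀(141.49) ≈ 43.01 dB
∠T = 88.20° − 45.00° = 43.20°

43.0 dB, 43.2°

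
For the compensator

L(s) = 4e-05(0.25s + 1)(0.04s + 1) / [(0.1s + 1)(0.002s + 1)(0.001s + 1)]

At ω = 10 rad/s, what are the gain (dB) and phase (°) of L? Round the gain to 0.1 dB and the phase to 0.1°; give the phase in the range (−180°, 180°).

At ω = 10 rad/s:
zero (1 + j10·0.25) = 1 + j2.5 → |·| ≈ 2.6926, ∠ ≈ 68.20°
zero (1 + j10·0.04) = 1 + j0.4 → |·| ≈ 1.077, ∠ ≈ 21.80°
pole (1 + j10·0.1) = 1 + j1 → |·| ≈ 1.4142, ∠ ≈ 45.00°
pole (1 + j10·0.002) = 1 + j0.02 → |·| ≈ 1.0002, ∠ ≈ 1.15°
pole (1 + j10·0.001) = 1 + j0.01 → |·| ≈ 1, ∠ ≈ 0.57°
|L| = 4e-05 · 2.6926 · 1.077 / (1.4142 · 1.0002 · 1) ≈ 8.2007e-05
Gain = 20 log₁₀(8.2007e-05) ≈ -81.72 dB
∠L = (68.20° + 21.80°) − (45.00° + 1.15° + 0.57°) = 43.28°

-81.7 dB, 43.3°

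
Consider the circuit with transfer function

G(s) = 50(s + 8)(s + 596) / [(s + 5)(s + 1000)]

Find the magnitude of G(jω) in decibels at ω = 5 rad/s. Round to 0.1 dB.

At s = jω = j5:
zero (s+8): 8 + j5 → |·| = √(8²+5²) = √89 ≈ 9.434, ∠ = arctan(5/8) ≈ 32.01°
zero (s+596): 596 + j5 → |·| = √(596²+5²) = √355241 ≈ 596.02, ∠ = arctan(5/596) ≈ 0.48°
pole (s+5): 5 + j5 → |·| = √(5²+5²) = √50 ≈ 7.0711, ∠ = arctan(5/5) ≈ 45.00°
pole (s+1000): 1000 + j5 → |·| = √(1000²+5²) = √1000025 ≈ 1000, ∠ = arctan(5/1000) ≈ 0.29°
|G| = 50 · 5622.9 / 7071.1 ≈ 39.76
Gain = 20 log₁₀(39.76) ≈ 31.99 dB

32.0 dB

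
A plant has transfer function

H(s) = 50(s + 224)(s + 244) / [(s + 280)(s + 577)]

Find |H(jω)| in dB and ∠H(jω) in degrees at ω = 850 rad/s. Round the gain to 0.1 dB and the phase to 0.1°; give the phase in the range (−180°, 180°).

32.5 dB, 21.6°

At s = jω = j850:
zero (s+224): 224 + j850 → |·| = √(224²+850²) = √772676 ≈ 879.02, ∠ = arctan(850/224) ≈ 75.24°
zero (s+244): 244 + j850 → |·| = √(244²+850²) = √782036 ≈ 884.33, ∠ = arctan(850/244) ≈ 73.98°
pole (s+280): 280 + j850 → |·| = √(280²+850²) = √800900 ≈ 894.93, ∠ = arctan(850/280) ≈ 71.77°
pole (s+577): 577 + j850 → |·| = √(577²+850²) = √1055429 ≈ 1027.3, ∠ = arctan(850/577) ≈ 55.83°
|H| = 50 · 7.7734e+05 / 9.1936e+05 ≈ 42.276
Gain = 20 log₁₀(42.276) ≈ 32.52 dB
∠H = 149.22° − 127.60° = 21.62°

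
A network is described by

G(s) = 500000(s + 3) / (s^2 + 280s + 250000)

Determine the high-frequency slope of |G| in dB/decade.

Each pole contributes −20 dB/decade at high frequency; each zero contributes +20 dB/decade.
Net: 1 zero(s) − 2 pole(s) → -20 dB/decade.

-20 dB/decade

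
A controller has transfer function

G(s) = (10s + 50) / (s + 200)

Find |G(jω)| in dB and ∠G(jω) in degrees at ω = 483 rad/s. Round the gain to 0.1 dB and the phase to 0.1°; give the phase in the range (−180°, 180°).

19.3 dB, 21.9°

Substitute s = j483:
Numerator: 10(j483) + 50 = 50 + j4830
Denominator: (j483) + 200 = 200 + j483
|N| = √(50² + 4830²) ≈ 4830.3, ∠N ≈ 89.41°
|D| = √(200² + 483²) ≈ 522.77, ∠D ≈ 67.51°
|G| = 4830.3 / 522.77 ≈ 9.2398
Gain = 20 log₁₀(9.2398) ≈ 19.31 dB
∠G = 89.41° − 67.51° = 21.90°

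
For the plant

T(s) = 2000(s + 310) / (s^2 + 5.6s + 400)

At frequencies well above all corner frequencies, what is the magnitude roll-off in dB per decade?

Each pole contributes −20 dB/decade at high frequency; each zero contributes +20 dB/decade.
Net: 1 zero(s) − 2 pole(s) → -20 dB/decade.

-20 dB/decade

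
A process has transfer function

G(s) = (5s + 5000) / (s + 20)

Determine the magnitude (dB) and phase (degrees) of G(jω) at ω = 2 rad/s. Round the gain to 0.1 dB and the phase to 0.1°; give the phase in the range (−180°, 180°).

Substitute s = j2:
Numerator: 5(j2) + 5000 = 5000 + j10
Denominator: (j2) + 20 = 20 + j2
|N| = √(5000² + 10²) ≈ 5000, ∠N ≈ 0.11°
|D| = √(20² + 2²) ≈ 20.1, ∠D ≈ 5.71°
|G| = 5000 / 20.1 ≈ 248.76
Gain = 20 log₁₀(248.76) ≈ 47.92 dB
∠G = 0.11° − 5.71° = -5.60°

47.9 dB, -5.6°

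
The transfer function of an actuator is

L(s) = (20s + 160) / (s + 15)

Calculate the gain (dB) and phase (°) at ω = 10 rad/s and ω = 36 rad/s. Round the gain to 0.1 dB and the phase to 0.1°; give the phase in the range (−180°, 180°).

ω = 10: 23.1 dB, 17.7°; ω = 36: 25.5 dB, 10.1°

Substitute s = j10:
Numerator: 20(j10) + 160 = 160 + j200
Denominator: (j10) + 15 = 15 + j10
|N| = √(160² + 200²) ≈ 256.12, ∠N ≈ 51.34°
|D| = √(15² + 10²) ≈ 18.028, ∠D ≈ 33.69°
|L| = 256.12 / 18.028 ≈ 14.207
Gain = 20 log₁₀(14.207) ≈ 23.05 dB
∠L = 51.34° − 33.69° = 17.65°

Substitute s = j36:
Numerator: 20(j36) + 160 = 160 + j720
Denominator: (j36) + 15 = 15 + j36
|N| = √(160² + 720²) ≈ 737.56, ∠N ≈ 77.47°
|D| = √(15² + 36²) ≈ 39, ∠D ≈ 67.38°
|L| = 737.56 / 39 ≈ 18.912
Gain = 20 log₁₀(18.912) ≈ 25.53 dB
∠L = 77.47° − 67.38° = 10.09°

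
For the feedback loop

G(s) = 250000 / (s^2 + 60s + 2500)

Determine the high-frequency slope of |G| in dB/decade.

-40 dB/decade

Each pole contributes −20 dB/decade at high frequency; each zero contributes +20 dB/decade.
Net: 0 zero(s) − 2 pole(s) → -40 dB/decade.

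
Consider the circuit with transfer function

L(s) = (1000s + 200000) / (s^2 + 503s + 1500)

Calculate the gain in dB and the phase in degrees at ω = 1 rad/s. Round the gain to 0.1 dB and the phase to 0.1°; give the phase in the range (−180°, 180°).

Substitute s = j1:
Numerator: 1000(j1) + 200000 = 200000 + j1000
Denominator: (j1)^2 + 503(j1) + 1500 = 1499 + j503
|N| = √(200000² + 1000²) ≈ 2e+05, ∠N ≈ 0.29°
|D| = √(1499² + 503²) ≈ 1581.1, ∠D ≈ 18.55°
|L| = 2e+05 / 1581.1 ≈ 126.49
Gain = 20 log₁₀(126.49) ≈ 42.04 dB
∠L = 0.29° − 18.55° = -18.26°

42.0 dB, -18.3°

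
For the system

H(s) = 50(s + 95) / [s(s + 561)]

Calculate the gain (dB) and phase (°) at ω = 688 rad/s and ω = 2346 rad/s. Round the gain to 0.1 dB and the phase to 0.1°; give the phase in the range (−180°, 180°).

ω = 688: -24.9 dB, -58.7°; ω = 2346: -33.7 dB, -78.9°

At s = jω = j688:
zero (s+95): 95 + j688 → |·| = √(95²+688²) = √482369 ≈ 694.53, ∠ = arctan(688/95) ≈ 82.14°
pole (s+561): 561 + j688 → |·| = √(561²+688²) = √788065 ≈ 887.73, ∠ = arctan(688/561) ≈ 50.81°
pole at origin: |s| = 688, ∠ = 90.00° (in denominator)
|H| = 50 · 694.53 / 6.1076e+05 ≈ 0.056858
Gain = 20 log₁₀(0.056858) ≈ -24.90 dB
∠H = 82.14° − 140.81° = -58.67°

At s = jω = j2346:
zero (s+95): 95 + j2346 → |·| = √(95²+2346²) = √5512741 ≈ 2347.9, ∠ = arctan(2346/95) ≈ 87.68°
pole (s+561): 561 + j2346 → |·| = √(561²+2346²) = √5818437 ≈ 2412.1, ∠ = arctan(2346/561) ≈ 76.55°
pole at origin: |s| = 2346, ∠ = 90.00° (in denominator)
|H| = 50 · 2347.9 / 5.6588e+06 ≈ 0.020746
Gain = 20 log₁₀(0.020746) ≈ -33.66 dB
∠H = 87.68° − 166.55° = -78.87°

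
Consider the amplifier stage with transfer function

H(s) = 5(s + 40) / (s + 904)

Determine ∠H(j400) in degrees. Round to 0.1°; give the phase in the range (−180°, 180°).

60.4°

At s = jω = j400:
zero (s+40): 40 + j400 → |·| = √(40²+400²) = √161600 ≈ 402, ∠ = arctan(400/40) ≈ 84.29°
pole (s+904): 904 + j400 → |·| = √(904²+400²) = √977216 ≈ 988.54, ∠ = arctan(400/904) ≈ 23.87°
∠H = 84.29° − 23.87° = 60.42°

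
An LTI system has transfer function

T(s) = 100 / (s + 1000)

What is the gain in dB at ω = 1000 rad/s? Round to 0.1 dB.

-23.0 dB

At s = jω = j1000:
pole (s+1000): 1000 + j1000 → |·| = √(1000²+1000²) = √2000000 ≈ 1414.2, ∠ = arctan(1000/1000) ≈ 45.00°
|T| = 100 / 1414.2 ≈ 0.070711
Gain = 20 log₁₀(0.070711) ≈ -23.01 dB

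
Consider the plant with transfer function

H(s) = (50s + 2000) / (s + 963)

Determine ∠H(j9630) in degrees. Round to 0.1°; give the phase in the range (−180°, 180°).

Substitute s = j9630:
Numerator: 50(j9630) + 2000 = 2000 + j481500
Denominator: (j9630) + 963 = 963 + j9630
|N| = √(2000² + 481500²) ≈ 4.815e+05, ∠N ≈ 89.76°
|D| = √(963² + 9630²) ≈ 9678, ∠D ≈ 84.29°
∠H = 89.76° − 84.29° = 5.47°

5.5°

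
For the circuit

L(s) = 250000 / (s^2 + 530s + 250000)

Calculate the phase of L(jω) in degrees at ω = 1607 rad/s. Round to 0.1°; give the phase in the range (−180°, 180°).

At s = jω = j1607:
quadratic: (j1607)² + 530·j1607 + 250000 = -2332449 + j851710 → |·| ≈ 2.4831e+06, ∠ ≈ 159.94°
∠L = 0.00° − 159.94° = -159.94°

-159.9°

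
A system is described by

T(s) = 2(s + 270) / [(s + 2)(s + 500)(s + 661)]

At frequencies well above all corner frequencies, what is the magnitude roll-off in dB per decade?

Each pole contributes −20 dB/decade at high frequency; each zero contributes +20 dB/decade.
Net: 1 zero(s) − 3 pole(s) → -40 dB/decade.

-40 dB/decade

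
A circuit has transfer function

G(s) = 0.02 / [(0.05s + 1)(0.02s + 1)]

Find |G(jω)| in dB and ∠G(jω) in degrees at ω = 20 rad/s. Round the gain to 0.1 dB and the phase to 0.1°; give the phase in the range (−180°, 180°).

-37.6 dB, -66.8°

At ω = 20 rad/s:
pole (1 + j20·0.05) = 1 + j1 → |·| ≈ 1.4142, ∠ ≈ 45.00°
pole (1 + j20·0.02) = 1 + j0.4 → |·| ≈ 1.077, ∠ ≈ 21.80°
|G| = 0.02 · 1 / (1.4142 · 1.077) ≈ 0.013131
Gain = 20 log₁₀(0.013131) ≈ -37.63 dB
∠G = (0°) − (45.00° + 21.80°) = -66.80°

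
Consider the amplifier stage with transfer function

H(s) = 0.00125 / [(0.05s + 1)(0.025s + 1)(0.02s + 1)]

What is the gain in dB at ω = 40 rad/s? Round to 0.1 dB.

At ω = 40 rad/s:
pole (1 + j40·0.05) = 1 + j2 → |·| ≈ 2.2361, ∠ ≈ 63.43°
pole (1 + j40·0.025) = 1 + j1 → |·| ≈ 1.4142, ∠ ≈ 45.00°
pole (1 + j40·0.02) = 1 + j0.8 → |·| ≈ 1.2806, ∠ ≈ 38.66°
|H| = 0.00125 · 1 / (2.2361 · 1.4142 · 1.2806) ≈ 0.00030867
Gain = 20 log₁₀(0.00030867) ≈ -70.21 dB

-70.2 dB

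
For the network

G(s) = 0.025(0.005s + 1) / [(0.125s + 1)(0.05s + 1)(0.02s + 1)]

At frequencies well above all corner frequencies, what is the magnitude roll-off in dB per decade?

Each pole contributes −20 dB/decade at high frequency; each zero contributes +20 dB/decade.
Net: 1 zero(s) − 3 pole(s) → -40 dB/decade.

-40 dB/decade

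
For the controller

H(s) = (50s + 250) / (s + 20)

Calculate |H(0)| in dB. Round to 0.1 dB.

H(0) = 250 / 20 = 12.5
20 log₁₀(12.5) ≈ 21.94 dB

21.9 dB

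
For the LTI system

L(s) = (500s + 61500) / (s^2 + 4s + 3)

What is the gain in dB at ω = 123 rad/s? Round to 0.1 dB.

Substitute s = j123:
Numerator: 500(j123) + 61500 = 61500 + j61500
Denominator: (j123)^2 + 4(j123) + 3 = -15126 + j492
|N| = √(61500² + 61500²) ≈ 86974, ∠N ≈ 45.00°
|D| = √(15126² + 492²) ≈ 15134, ∠D ≈ 178.14°
|L| = 86974 / 15134 ≈ 5.7469
Gain = 20 log₁₀(5.7469) ≈ 15.19 dB

15.2 dB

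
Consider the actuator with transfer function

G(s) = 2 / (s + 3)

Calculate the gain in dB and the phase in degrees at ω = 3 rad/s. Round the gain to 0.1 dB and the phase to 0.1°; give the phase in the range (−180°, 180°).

Substitute s = j3:
Numerator: 2 = 2 + j0
Denominator: (j3) + 3 = 3 + j3
|N| = √(2² + 0²) ≈ 2, ∠N ≈ 0.00°
|D| = √(3² + 3²) ≈ 4.2426, ∠D ≈ 45.00°
|G| = 2 / 4.2426 ≈ 0.47141
Gain = 20 log₁₀(0.47141) ≈ -6.53 dB
∠G = 0.00° − 45.00° = -45.00°

-6.5 dB, -45.0°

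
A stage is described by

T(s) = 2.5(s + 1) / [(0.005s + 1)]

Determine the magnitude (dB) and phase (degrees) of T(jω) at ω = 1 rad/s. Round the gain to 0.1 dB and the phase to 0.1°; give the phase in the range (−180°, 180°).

11.0 dB, 44.7°

At ω = 1 rad/s:
zero (1 + j1·1) = 1 + j1 → |·| ≈ 1.4142, ∠ ≈ 45.00°
pole (1 + j1·0.005) = 1 + j0.005 → |·| ≈ 1, ∠ ≈ 0.29°
|T| = 2.5 · 1.4142 / (1) ≈ 3.5355
Gain = 20 log₁₀(3.5355) ≈ 10.97 dB
∠T = (45.00°) − (0.29°) = 44.71°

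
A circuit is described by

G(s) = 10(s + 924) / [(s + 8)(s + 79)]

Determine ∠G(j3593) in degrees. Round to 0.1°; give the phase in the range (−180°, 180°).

-103.0°

At s = jω = j3593:
zero (s+924): 924 + j3593 → |·| = √(924²+3593²) = √13763425 ≈ 3709.9, ∠ = arctan(3593/924) ≈ 75.58°
pole (s+8): 8 + j3593 → |·| = √(8²+3593²) = √12909713 ≈ 3593, ∠ = arctan(3593/8) ≈ 89.87°
pole (s+79): 79 + j3593 → |·| = √(79²+3593²) = √12915890 ≈ 3593.9, ∠ = arctan(3593/79) ≈ 88.74°
∠G = 75.58° − 178.61° = -103.03°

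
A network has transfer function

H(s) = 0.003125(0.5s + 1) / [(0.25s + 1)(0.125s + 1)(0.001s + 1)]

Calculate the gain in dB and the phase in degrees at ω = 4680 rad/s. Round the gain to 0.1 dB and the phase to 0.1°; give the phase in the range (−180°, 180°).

-113.0 dB, -167.8°

At ω = 4680 rad/s:
zero (1 + j4680·0.5) = 1 + j2340 → |·| ≈ 2340, ∠ ≈ 89.98°
pole (1 + j4680·0.25) = 1 + j1170 → |·| ≈ 1170, ∠ ≈ 89.95°
pole (1 + j4680·0.125) = 1 + j585 → |·| ≈ 585, ∠ ≈ 89.90°
pole (1 + j4680·0.001) = 1 + j4.68 → |·| ≈ 4.7856, ∠ ≈ 77.94°
|H| = 0.003125 · 2340 / (1170 · 585 · 4.7856) ≈ 2.2325e-06
Gain = 20 log₁₀(2.2325e-06) ≈ -113.02 dB
∠H = (89.98°) − (89.95° + 89.90° + 77.94°) = -167.81°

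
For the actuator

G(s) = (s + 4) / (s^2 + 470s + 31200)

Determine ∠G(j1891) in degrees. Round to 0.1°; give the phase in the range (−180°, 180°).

Substitute s = j1891:
Numerator: (j1891) + 4 = 4 + j1891
Denominator: (j1891)^2 + 470(j1891) + 31200 = -3544681 + j888770
|N| = √(4² + 1891²) ≈ 1891, ∠N ≈ 89.88°
|D| = √(3544681² + 888770²) ≈ 3.6544e+06, ∠D ≈ 165.92°
∠G = 89.88° − 165.92° = -76.04°

-76.0°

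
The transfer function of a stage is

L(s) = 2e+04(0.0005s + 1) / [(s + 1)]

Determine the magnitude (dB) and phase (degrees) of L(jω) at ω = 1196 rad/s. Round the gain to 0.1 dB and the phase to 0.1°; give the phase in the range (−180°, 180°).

At ω = 1196 rad/s:
zero (1 + j1196·0.0005) = 1 + j0.598 → |·| ≈ 1.1652, ∠ ≈ 30.88°
pole (1 + j1196·1) = 1 + j1196 → |·| ≈ 1196, ∠ ≈ 89.95°
|L| = 2e+04 · 1.1652 / (1196) ≈ 19.485
Gain = 20 log₁₀(19.485) ≈ 25.79 dB
∠L = (30.88°) − (89.95°) = -59.07°

25.8 dB, -59.1°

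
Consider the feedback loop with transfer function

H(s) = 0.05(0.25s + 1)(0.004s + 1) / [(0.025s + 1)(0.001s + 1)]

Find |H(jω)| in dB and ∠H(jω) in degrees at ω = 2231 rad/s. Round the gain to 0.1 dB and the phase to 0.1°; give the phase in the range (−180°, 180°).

At ω = 2231 rad/s:
zero (1 + j2231·0.25) = 1 + j557.75 → |·| ≈ 557.75, ∠ ≈ 89.90°
zero (1 + j2231·0.004) = 1 + j8.924 → |·| ≈ 8.9799, ∠ ≈ 83.61°
pole (1 + j2231·0.025) = 1 + j55.775 → |·| ≈ 55.784, ∠ ≈ 88.97°
pole (1 + j2231·0.001) = 1 + j2.231 → |·| ≈ 2.4449, ∠ ≈ 65.86°
|H| = 0.05 · 557.75 · 8.9799 / (55.784 · 2.4449) ≈ 1.8362
Gain = 20 log₁₀(1.8362) ≈ 5.28 dB
∠H = (89.90° + 83.61°) − (88.97° + 65.86°) = 18.68°

5.3 dB, 18.7°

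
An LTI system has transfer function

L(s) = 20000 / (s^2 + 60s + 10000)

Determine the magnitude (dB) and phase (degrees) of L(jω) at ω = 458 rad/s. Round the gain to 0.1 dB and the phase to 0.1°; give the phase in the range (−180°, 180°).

At s = jω = j458:
quadratic: (j458)² + 60·j458 + 10000 = -199764 + j27480 → |·| ≈ 2.0165e+05, ∠ ≈ 172.17°
|L| = 20000 / 2.0165e+05 ≈ 0.099182
Gain = 20 log₁₀(0.099182) ≈ -20.07 dB
∠L = 0.00° − 172.17° = -172.17°

-20.1 dB, -172.2°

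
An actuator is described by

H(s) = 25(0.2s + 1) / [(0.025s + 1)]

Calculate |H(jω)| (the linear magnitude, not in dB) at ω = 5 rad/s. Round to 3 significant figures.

At ω = 5 rad/s:
zero (1 + j5·0.2) = 1 + j1 → |·| ≈ 1.4142, ∠ ≈ 45.00°
pole (1 + j5·0.025) = 1 + j0.125 → |·| ≈ 1.0078, ∠ ≈ 7.13°
|H| = 25 · 1.4142 / (1.0078) ≈ 35.081

35.1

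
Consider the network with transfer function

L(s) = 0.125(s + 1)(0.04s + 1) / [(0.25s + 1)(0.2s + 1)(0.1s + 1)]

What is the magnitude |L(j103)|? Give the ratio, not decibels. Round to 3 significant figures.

0.00993

At ω = 103 rad/s:
zero (1 + j103·1) = 1 + j103 → |·| ≈ 103, ∠ ≈ 89.44°
zero (1 + j103·0.04) = 1 + j4.12 → |·| ≈ 4.2396, ∠ ≈ 76.36°
pole (1 + j103·0.25) = 1 + j25.75 → |·| ≈ 25.769, ∠ ≈ 87.78°
pole (1 + j103·0.2) = 1 + j20.6 → |·| ≈ 20.624, ∠ ≈ 87.22°
pole (1 + j103·0.1) = 1 + j10.3 → |·| ≈ 10.348, ∠ ≈ 84.45°
|L| = 0.125 · 103 · 4.2396 / (25.769 · 20.624 · 10.348) ≈ 0.0099253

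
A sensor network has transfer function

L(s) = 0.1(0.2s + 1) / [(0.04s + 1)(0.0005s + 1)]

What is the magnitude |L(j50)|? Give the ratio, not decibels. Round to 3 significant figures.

At ω = 50 rad/s:
zero (1 + j50·0.2) = 1 + j10 → |·| ≈ 10.05, ∠ ≈ 84.29°
pole (1 + j50·0.04) = 1 + j2 → |·| ≈ 2.2361, ∠ ≈ 63.43°
pole (1 + j50·0.0005) = 1 + j0.025 → |·| ≈ 1.0003, ∠ ≈ 1.43°
|L| = 0.1 · 10.05 / (2.2361 · 1.0003) ≈ 0.44931

0.449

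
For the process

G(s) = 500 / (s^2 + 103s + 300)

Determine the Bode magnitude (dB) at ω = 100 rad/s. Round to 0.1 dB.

Substitute s = j100:
Numerator: 500 = 500 + j0
Denominator: (j100)^2 + 103(j100) + 300 = -9700 + j10300
|N| = √(500² + 0²) ≈ 500, ∠N ≈ 0.00°
|D| = √(9700² + 10300²) ≈ 14148, ∠D ≈ 133.28°
|G| = 500 / 14148 ≈ 0.035341
Gain = 20 log₁₀(0.035341) ≈ -29.03 dB

-29.0 dB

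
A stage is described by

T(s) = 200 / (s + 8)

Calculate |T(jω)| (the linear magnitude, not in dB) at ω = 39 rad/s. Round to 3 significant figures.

Substitute s = j39:
Numerator: 200 = 200 + j0
Denominator: (j39) + 8 = 8 + j39
|N| = √(200² + 0²) ≈ 200, ∠N ≈ 0.00°
|D| = √(8² + 39²) ≈ 39.812, ∠D ≈ 78.41°
|T| = 200 / 39.812 ≈ 5.0236

5.02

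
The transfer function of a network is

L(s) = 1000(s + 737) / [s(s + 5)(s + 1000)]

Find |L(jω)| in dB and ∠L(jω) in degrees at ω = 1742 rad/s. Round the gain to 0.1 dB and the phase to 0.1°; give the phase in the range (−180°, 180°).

-70.2 dB, -172.9°

At s = jω = j1742:
zero (s+737): 737 + j1742 → |·| = √(737²+1742²) = √3577733 ≈ 1891.5, ∠ = arctan(1742/737) ≈ 67.07°
pole (s+5): 5 + j1742 → |·| = √(5²+1742²) = √3034589 ≈ 1742, ∠ = arctan(1742/5) ≈ 89.84°
pole (s+1000): 1000 + j1742 → |·| = √(1000²+1742²) = √4034564 ≈ 2008.6, ∠ = arctan(1742/1000) ≈ 60.14°
pole at origin: |s| = 1742, ∠ = 90.00° (in denominator)
|L| = 1000 · 1891.5 / 6.0952e+09 ≈ 0.00031033
Gain = 20 log₁₀(0.00031033) ≈ -70.16 dB
∠L = 67.07° − 239.98° = -172.91°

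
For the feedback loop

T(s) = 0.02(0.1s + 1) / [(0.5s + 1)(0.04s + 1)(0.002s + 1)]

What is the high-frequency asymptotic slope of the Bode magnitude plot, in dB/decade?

-40 dB/decade

Each pole contributes −20 dB/decade at high frequency; each zero contributes +20 dB/decade.
Net: 1 zero(s) − 3 pole(s) → -40 dB/decade.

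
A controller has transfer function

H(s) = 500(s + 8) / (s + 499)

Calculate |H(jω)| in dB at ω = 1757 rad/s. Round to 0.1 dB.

At s = jω = j1757:
zero (s+8): 8 + j1757 → |·| = √(8²+1757²) = √3087113 ≈ 1757, ∠ = arctan(1757/8) ≈ 89.74°
pole (s+499): 499 + j1757 → |·| = √(499²+1757²) = √3336050 ≈ 1826.5, ∠ = arctan(1757/499) ≈ 74.15°
|H| = 500 · 1757 / 1826.5 ≈ 480.97
Gain = 20 log₁₀(480.97) ≈ 53.64 dB

53.6 dB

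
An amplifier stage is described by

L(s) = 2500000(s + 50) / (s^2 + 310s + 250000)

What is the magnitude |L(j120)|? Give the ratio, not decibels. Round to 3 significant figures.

At s = jω = j120:
zero (s+50): 50 + j120 → |·| = √(50²+120²) = √16900 ≈ 130, ∠ = arctan(120/50) ≈ 67.38°
quadratic: (j120)² + 310·j120 + 250000 = 235600 + j37200 → |·| ≈ 2.3852e+05, ∠ ≈ 8.97°
|L| = 2500000 · 130 / 2.3852e+05 ≈ 1362.6

1.36e+03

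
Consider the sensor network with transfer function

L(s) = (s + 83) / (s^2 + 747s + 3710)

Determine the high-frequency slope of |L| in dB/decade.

Each pole contributes −20 dB/decade at high frequency; each zero contributes +20 dB/decade.
Net: 1 zero(s) − 2 pole(s) → -20 dB/decade.

-20 dB/decade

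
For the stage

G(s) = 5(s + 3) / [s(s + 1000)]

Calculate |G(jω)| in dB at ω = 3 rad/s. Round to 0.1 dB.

At s = jω = j3:
zero (s+3): 3 + j3 → |·| = √(3²+3²) = √18 ≈ 4.2426, ∠ = arctan(3/3) ≈ 45.00°
pole (s+1000): 1000 + j3 → |·| = √(1000²+3²) = √1000009 ≈ 1000, ∠ = arctan(3/1000) ≈ 0.17°
pole at origin: |s| = 3, ∠ = 90.00° (in denominator)
|G| = 5 · 4.2426 / 3000 ≈ 0.007071
Gain = 20 log₁₀(0.007071) ≈ -43.01 dB

-43.0 dB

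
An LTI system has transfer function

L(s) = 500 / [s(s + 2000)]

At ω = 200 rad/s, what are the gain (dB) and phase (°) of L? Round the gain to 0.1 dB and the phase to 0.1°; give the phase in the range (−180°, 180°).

-58.1 dB, -95.7°

At s = jω = j200:
pole (s+2000): 2000 + j200 → |·| = √(2000²+200²) = √4040000 ≈ 2010, ∠ = arctan(200/2000) ≈ 5.71°
pole at origin: |s| = 200, ∠ = 90.00° (in denominator)
|L| = 500 / 4.02e+05 ≈ 0.0012438
Gain = 20 log₁₀(0.0012438) ≈ -58.10 dB
∠L = 0.00° − 95.71° = -95.71°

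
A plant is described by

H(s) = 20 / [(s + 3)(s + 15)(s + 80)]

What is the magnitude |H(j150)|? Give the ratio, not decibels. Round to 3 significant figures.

At s = jω = j150:
pole (s+3): 3 + j150 → |·| = √(3²+150²) = √22509 ≈ 150.03, ∠ = arctan(150/3) ≈ 88.85°
pole (s+15): 15 + j150 → |·| = √(15²+150²) = √22725 ≈ 150.75, ∠ = arctan(150/15) ≈ 84.29°
pole (s+80): 80 + j150 → |·| = √(80²+150²) = √28900 ≈ 170, ∠ = arctan(150/80) ≈ 61.93°
|H| = 20 / 3.8449e+06 ≈ 5.2017e-06

5.20e-06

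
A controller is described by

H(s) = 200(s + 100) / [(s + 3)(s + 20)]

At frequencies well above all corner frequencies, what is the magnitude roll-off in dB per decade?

Each pole contributes −20 dB/decade at high frequency; each zero contributes +20 dB/decade.
Net: 1 zero(s) − 2 pole(s) → -20 dB/decade.

-20 dB/decade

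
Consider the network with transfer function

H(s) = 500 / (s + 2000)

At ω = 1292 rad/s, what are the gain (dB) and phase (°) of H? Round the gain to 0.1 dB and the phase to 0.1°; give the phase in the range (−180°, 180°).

At s = jω = j1292:
pole (s+2000): 2000 + j1292 → |·| = √(2000²+1292²) = √5669264 ≈ 2381, ∠ = arctan(1292/2000) ≈ 32.86°
|H| = 500 / 2381 ≈ 0.21
Gain = 20 log₁₀(0.21) ≈ -13.56 dB
∠H = 0.00° − 32.86° = -32.86°

-13.6 dB, -32.9°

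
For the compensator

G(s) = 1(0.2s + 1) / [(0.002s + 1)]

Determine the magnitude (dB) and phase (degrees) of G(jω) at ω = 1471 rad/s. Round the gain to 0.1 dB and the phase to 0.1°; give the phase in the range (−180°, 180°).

39.5 dB, 18.6°

At ω = 1471 rad/s:
zero (1 + j1471·0.2) = 1 + j294.2 → |·| ≈ 294.2, ∠ ≈ 89.81°
pole (1 + j1471·0.002) = 1 + j2.942 → |·| ≈ 3.1073, ∠ ≈ 71.23°
|G| = 1 · 294.2 / (3.1073) ≈ 94.68
Gain = 20 log₁₀(94.68) ≈ 39.53 dB
∠G = (89.81°) − (71.23°) = 18.58°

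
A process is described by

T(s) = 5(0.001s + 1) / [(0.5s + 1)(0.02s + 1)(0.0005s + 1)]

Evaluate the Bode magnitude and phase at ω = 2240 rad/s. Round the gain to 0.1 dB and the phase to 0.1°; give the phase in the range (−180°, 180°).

-75.8 dB, -161.0°

At ω = 2240 rad/s:
zero (1 + j2240·0.001) = 1 + j2.24 → |·| ≈ 2.4531, ∠ ≈ 65.94°
pole (1 + j2240·0.5) = 1 + j1120 → |·| ≈ 1120, ∠ ≈ 89.95°
pole (1 + j2240·0.02) = 1 + j44.8 → |·| ≈ 44.811, ∠ ≈ 88.72°
pole (1 + j2240·0.0005) = 1 + j1.12 → |·| ≈ 1.5015, ∠ ≈ 48.24°
|T| = 5 · 2.4531 / (1120 · 44.811 · 1.5015) ≈ 0.00016276
Gain = 20 log₁₀(0.00016276) ≈ -75.77 dB
∠T = (65.94°) − (89.95° + 88.72° + 48.24°) = -160.97°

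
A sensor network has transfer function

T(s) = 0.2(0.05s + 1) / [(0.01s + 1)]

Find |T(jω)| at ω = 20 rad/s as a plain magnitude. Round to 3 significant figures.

At ω = 20 rad/s:
zero (1 + j20·0.05) = 1 + j1 → |·| ≈ 1.4142, ∠ ≈ 45.00°
pole (1 + j20·0.01) = 1 + j0.2 → |·| ≈ 1.0198, ∠ ≈ 11.31°
|T| = 0.2 · 1.4142 / (1.0198) ≈ 0.27735

0.277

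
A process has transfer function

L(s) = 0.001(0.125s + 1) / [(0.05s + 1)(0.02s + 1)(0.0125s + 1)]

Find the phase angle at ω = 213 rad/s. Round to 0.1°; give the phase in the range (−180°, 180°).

-143.0°

At ω = 213 rad/s:
zero (1 + j213·0.125) = 1 + j26.625 → |·| ≈ 26.644, ∠ ≈ 87.85°
pole (1 + j213·0.05) = 1 + j10.65 → |·| ≈ 10.697, ∠ ≈ 84.64°
pole (1 + j213·0.02) = 1 + j4.26 → |·| ≈ 4.3758, ∠ ≈ 76.79°
pole (1 + j213·0.0125) = 1 + j2.6625 → |·| ≈ 2.8441, ∠ ≈ 69.41°
∠L = (87.85°) − (84.64° + 76.79° + 69.41°) = -142.99°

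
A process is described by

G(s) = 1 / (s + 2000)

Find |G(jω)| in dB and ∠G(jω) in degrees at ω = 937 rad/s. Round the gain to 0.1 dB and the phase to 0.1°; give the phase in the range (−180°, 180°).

-66.9 dB, -25.1°

Substitute s = j937:
Numerator: 1 = 1 + j0
Denominator: (j937) + 2000 = 2000 + j937
|N| = √(1² + 0²) ≈ 1, ∠N ≈ 0.00°
|D| = √(2000² + 937²) ≈ 2208.6, ∠D ≈ 25.10°
|G| = 1 / 2208.6 ≈ 0.00045278
Gain = 20 log₁₀(0.00045278) ≈ -66.88 dB
∠G = 0.00° − 25.10° = -25.10°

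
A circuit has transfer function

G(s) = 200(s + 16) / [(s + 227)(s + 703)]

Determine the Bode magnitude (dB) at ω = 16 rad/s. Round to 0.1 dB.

-31.0 dB

At s = jω = j16:
zero (s+16): 16 + j16 → |·| = √(16²+16²) = √512 ≈ 22.627, ∠ = arctan(16/16) ≈ 45.00°
pole (s+227): 227 + j16 → |·| = √(227²+16²) = √51785 ≈ 227.56, ∠ = arctan(16/227) ≈ 4.03°
pole (s+703): 703 + j16 → |·| = √(703²+16²) = √494465 ≈ 703.18, ∠ = arctan(16/703) ≈ 1.30°
|G| = 200 · 22.627 / 1.6002e+05 ≈ 0.02828
Gain = 20 log₁₀(0.02828) ≈ -30.97 dB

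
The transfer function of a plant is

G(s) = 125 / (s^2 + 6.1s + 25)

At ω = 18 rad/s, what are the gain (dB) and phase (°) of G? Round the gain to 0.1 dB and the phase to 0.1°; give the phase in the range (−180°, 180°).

At s = jω = j18:
quadratic: (j18)² + 6.1·j18 + 25 = -299 + j109.8 → |·| ≈ 318.52, ∠ ≈ 159.84°
|G| = 125 / 318.52 ≈ 0.39244
Gain = 20 log₁₀(0.39244) ≈ -8.12 dB
∠G = 0.00° − 159.84° = -159.84°

-8.1 dB, -159.8°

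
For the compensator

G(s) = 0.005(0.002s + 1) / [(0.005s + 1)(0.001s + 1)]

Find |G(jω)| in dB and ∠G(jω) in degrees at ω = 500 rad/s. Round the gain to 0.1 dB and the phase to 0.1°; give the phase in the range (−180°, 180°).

At ω = 500 rad/s:
zero (1 + j500·0.002) = 1 + j1 → |·| ≈ 1.4142, ∠ ≈ 45.00°
pole (1 + j500·0.005) = 1 + j2.5 → |·| ≈ 2.6926, ∠ ≈ 68.20°
pole (1 + j500·0.001) = 1 + j0.5 → |·| ≈ 1.118, ∠ ≈ 26.57°
|G| = 0.005 · 1.4142 / (2.6926 · 1.118) ≈ 0.0023489
Gain = 20 log₁₀(0.0023489) ≈ -52.58 dB
∠G = (45.00°) − (68.20° + 26.57°) = -49.77°

-52.6 dB, -49.8°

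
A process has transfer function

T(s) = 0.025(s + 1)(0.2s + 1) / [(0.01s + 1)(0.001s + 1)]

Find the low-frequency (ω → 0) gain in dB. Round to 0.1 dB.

T(0) = 0.025 · 1 / 1 = 0.025
20 log₁₀(0.025) ≈ -32.04 dB

-32.0 dB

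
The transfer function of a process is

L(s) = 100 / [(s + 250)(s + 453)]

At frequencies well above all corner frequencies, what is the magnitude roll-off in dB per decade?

Each pole contributes −20 dB/decade at high frequency; each zero contributes +20 dB/decade.
Net: 0 zero(s) − 2 pole(s) → -40 dB/decade.

-40 dB/decade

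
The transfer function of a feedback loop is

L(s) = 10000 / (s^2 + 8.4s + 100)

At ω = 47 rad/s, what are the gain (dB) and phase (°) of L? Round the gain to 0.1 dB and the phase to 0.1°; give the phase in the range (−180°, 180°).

At s = jω = j47:
quadratic: (j47)² + 8.4·j47 + 100 = -2109 + j394.8 → |·| ≈ 2145.6, ∠ ≈ 169.40°
|L| = 10000 / 2145.6 ≈ 4.6607
Gain = 20 log₁₀(4.6607) ≈ 13.37 dB
∠L = 0.00° − 169.40° = -169.40°

13.4 dB, -169.4°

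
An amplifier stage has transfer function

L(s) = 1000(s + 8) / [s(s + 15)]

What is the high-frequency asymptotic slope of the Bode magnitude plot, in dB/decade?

Each pole contributes −20 dB/decade at high frequency; each zero contributes +20 dB/decade.
Net: 1 zero(s) − 2 pole(s) → -20 dB/decade.

-20 dB/decade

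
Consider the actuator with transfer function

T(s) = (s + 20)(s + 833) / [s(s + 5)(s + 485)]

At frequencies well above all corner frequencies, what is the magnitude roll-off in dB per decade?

-20 dB/decade

Each pole contributes −20 dB/decade at high frequency; each zero contributes +20 dB/decade.
Net: 2 zero(s) − 3 pole(s) → -20 dB/decade.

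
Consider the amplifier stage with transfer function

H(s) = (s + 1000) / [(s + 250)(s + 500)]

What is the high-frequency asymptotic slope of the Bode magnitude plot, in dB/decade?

Each pole contributes −20 dB/decade at high frequency; each zero contributes +20 dB/decade.
Net: 1 zero(s) − 2 pole(s) → -20 dB/decade.

-20 dB/decade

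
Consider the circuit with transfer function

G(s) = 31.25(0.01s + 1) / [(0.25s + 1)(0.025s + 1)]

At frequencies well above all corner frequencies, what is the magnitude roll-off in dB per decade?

-20 dB/decade

Each pole contributes −20 dB/decade at high frequency; each zero contributes +20 dB/decade.
Net: 1 zero(s) − 2 pole(s) → -20 dB/decade.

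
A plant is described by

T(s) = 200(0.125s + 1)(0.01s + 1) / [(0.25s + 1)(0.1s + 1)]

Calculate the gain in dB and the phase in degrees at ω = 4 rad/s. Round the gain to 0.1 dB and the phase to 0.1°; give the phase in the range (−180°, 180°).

At ω = 4 rad/s:
zero (1 + j4·0.125) = 1 + j0.5 → |·| ≈ 1.118, ∠ ≈ 26.57°
zero (1 + j4·0.01) = 1 + j0.04 → |·| ≈ 1.0008, ∠ ≈ 2.29°
pole (1 + j4·0.25) = 1 + j1 → |·| ≈ 1.4142, ∠ ≈ 45.00°
pole (1 + j4·0.1) = 1 + j0.4 → |·| ≈ 1.077, ∠ ≈ 21.80°
|T| = 200 · 1.118 · 1.0008 / (1.4142 · 1.077) ≈ 146.92
Gain = 20 log₁₀(146.92) ≈ 43.34 dB
∠T = (26.57° + 2.29°) − (45.00° + 21.80°) = -37.94°

43.3 dB, -37.9°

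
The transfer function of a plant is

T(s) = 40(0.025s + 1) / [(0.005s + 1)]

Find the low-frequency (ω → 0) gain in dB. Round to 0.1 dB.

T(0) = 40 · 1 / 1 = 40
20 log₁₀(40) ≈ 32.04 dB

32.0 dB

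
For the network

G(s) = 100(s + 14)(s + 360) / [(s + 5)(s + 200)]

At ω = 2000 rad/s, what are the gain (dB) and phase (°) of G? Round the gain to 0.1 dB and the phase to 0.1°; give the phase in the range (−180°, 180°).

At s = jω = j2000:
zero (s+14): 14 + j2000 → |·| = √(14²+2000²) = √4000196 ≈ 2000, ∠ = arctan(2000/14) ≈ 89.60°
zero (s+360): 360 + j2000 → |·| = √(360²+2000²) = √4129600 ≈ 2032.1, ∠ = arctan(2000/360) ≈ 79.80°
pole (s+5): 5 + j2000 → |·| = √(5²+2000²) = √4000025 ≈ 2000, ∠ = arctan(2000/5) ≈ 89.86°
pole (s+200): 200 + j2000 → |·| = √(200²+2000²) = √4040000 ≈ 2010, ∠ = arctan(2000/200) ≈ 84.29°
|G| = 100 · 4.0642e+06 / 4.02e+06 ≈ 101.1
Gain = 20 log₁₀(101.1) ≈ 40.10 dB
∠G = 169.40° − 174.15° = -4.75°

40.1 dB, -4.8°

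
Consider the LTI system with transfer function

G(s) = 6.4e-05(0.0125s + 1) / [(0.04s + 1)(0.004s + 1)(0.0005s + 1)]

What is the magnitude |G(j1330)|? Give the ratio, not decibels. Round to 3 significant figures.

3.08e-06

At ω = 1330 rad/s:
zero (1 + j1330·0.0125) = 1 + j16.625 → |·| ≈ 16.655, ∠ ≈ 86.56°
pole (1 + j1330·0.04) = 1 + j53.2 → |·| ≈ 53.209, ∠ ≈ 88.92°
pole (1 + j1330·0.004) = 1 + j5.32 → |·| ≈ 5.4132, ∠ ≈ 79.35°
pole (1 + j1330·0.0005) = 1 + j0.665 → |·| ≈ 1.2009, ∠ ≈ 33.62°
|G| = 6.4e-05 · 16.655 / (53.209 · 5.4132 · 1.2009) ≈ 3.0816e-06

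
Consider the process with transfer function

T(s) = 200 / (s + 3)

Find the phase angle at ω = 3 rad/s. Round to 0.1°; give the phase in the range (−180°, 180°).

-45.0°

At s = jω = j3:
pole (s+3): 3 + j3 → |·| = √(3²+3²) = √18 ≈ 4.2426, ∠ = arctan(3/3) ≈ 45.00°
∠T = 0.00° − 45.00° = -45.00°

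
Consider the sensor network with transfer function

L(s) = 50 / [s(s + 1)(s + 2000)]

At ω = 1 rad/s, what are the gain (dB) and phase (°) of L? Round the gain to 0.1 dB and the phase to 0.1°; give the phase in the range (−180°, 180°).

At s = jω = j1:
pole (s+1): 1 + j1 → |·| = √(1²+1²) = √2 ≈ 1.4142, ∠ = arctan(1/1) ≈ 45.00°
pole (s+2000): 2000 + j1 → |·| = √(2000²+1²) = √4000001 ≈ 2000, ∠ = arctan(1/2000) ≈ 0.03°
pole at origin: |s| = 1, ∠ = 90.00° (in denominator)
|L| = 50 / 2828.4 ≈ 0.017678
Gain = 20 log₁₀(0.017678) ≈ -35.05 dB
∠L = 0.00° − 135.03° = -135.03°

-35.1 dB, -135.0°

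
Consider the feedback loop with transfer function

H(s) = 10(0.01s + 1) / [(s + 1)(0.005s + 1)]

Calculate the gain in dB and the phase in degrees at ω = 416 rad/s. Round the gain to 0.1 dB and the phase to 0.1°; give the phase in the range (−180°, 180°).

-27.0 dB, -77.7°

At ω = 416 rad/s:
zero (1 + j416·0.01) = 1 + j4.16 → |·| ≈ 4.2785, ∠ ≈ 76.48°
pole (1 + j416·1) = 1 + j416 → |·| ≈ 416, ∠ ≈ 89.86°
pole (1 + j416·0.005) = 1 + j2.08 → |·| ≈ 2.3079, ∠ ≈ 64.32°
|H| = 10 · 4.2785 / (416 · 2.3079) ≈ 0.044564
Gain = 20 log₁₀(0.044564) ≈ -27.02 dB
∠H = (76.48°) − (89.86° + 64.32°) = -77.70°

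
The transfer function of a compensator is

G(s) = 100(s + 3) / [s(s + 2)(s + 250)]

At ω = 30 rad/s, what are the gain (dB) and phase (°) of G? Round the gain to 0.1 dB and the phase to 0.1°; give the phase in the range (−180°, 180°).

-37.5 dB, -98.7°

At s = jω = j30:
zero (s+3): 3 + j30 → |·| = √(3²+30²) = √909 ≈ 30.15, ∠ = arctan(30/3) ≈ 84.29°
pole (s+2): 2 + j30 → |·| = √(2²+30²) = √904 ≈ 30.067, ∠ = arctan(30/2) ≈ 86.19°
pole (s+250): 250 + j30 → |·| = √(250²+30²) = √63400 ≈ 251.79, ∠ = arctan(30/250) ≈ 6.84°
pole at origin: |s| = 30, ∠ = 90.00° (in denominator)
|G| = 100 · 30.15 / 2.2712e+05 ≈ 0.013275
Gain = 20 log₁₀(0.013275) ≈ -37.54 dB
∠G = 84.29° − 183.03° = -98.74°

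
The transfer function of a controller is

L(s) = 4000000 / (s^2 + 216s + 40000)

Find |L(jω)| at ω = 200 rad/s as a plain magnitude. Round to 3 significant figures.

92.6

At s = jω = j200:
quadratic: (j200)² + 216·j200 + 40000 = 0 + j43200 → |·| ≈ 43200, ∠ ≈ 90.00°
|L| = 4000000 / 43200 ≈ 92.593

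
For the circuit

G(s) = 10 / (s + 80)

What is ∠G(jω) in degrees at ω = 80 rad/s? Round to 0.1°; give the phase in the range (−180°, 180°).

At s = jω = j80:
pole (s+80): 80 + j80 → |·| = √(80²+80²) = √12800 ≈ 113.14, ∠ = arctan(80/80) ≈ 45.00°
∠G = 0.00° − 45.00° = -45.00°

-45.0°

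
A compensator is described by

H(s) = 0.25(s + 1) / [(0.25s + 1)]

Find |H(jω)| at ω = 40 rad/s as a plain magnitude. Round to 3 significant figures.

At ω = 40 rad/s:
zero (1 + j40·1) = 1 + j40 → |·| ≈ 40.012, ∠ ≈ 88.57°
pole (1 + j40·0.25) = 1 + j10 → |·| ≈ 10.05, ∠ ≈ 84.29°
|H| = 0.25 · 40.012 / (10.05) ≈ 0.99532

0.995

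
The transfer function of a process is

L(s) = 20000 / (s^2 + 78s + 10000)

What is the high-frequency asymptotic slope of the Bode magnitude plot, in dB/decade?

-40 dB/decade

Each pole contributes −20 dB/decade at high frequency; each zero contributes +20 dB/decade.
Net: 0 zero(s) − 2 pole(s) → -40 dB/decade.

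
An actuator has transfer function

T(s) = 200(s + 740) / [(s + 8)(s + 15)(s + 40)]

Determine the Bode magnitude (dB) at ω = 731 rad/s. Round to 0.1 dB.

At s = jω = j731:
zero (s+740): 740 + j731 → |·| = √(740²+731²) = √1081961 ≈ 1040.2, ∠ = arctan(731/740) ≈ 44.65°
pole (s+8): 8 + j731 → |·| = √(8²+731²) = √534425 ≈ 731.04, ∠ = arctan(731/8) ≈ 89.37°
pole (s+15): 15 + j731 → |·| = √(15²+731²) = √534586 ≈ 731.15, ∠ = arctan(731/15) ≈ 88.82°
pole (s+40): 40 + j731 → |·| = √(40²+731²) = √535961 ≈ 732.09, ∠ = arctan(731/40) ≈ 86.87°
|T| = 200 · 1040.2 / 3.913e+08 ≈ 0.00053166
Gain = 20 log₁₀(0.00053166) ≈ -65.49 dB

-65.5 dB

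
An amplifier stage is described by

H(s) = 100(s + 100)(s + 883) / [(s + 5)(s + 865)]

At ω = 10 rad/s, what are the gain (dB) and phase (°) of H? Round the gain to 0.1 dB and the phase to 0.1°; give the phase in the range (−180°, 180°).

59.3 dB, -57.7°

At s = jω = j10:
zero (s+100): 100 + j10 → |·| = √(100²+10²) = √10100 ≈ 100.5, ∠ = arctan(10/100) ≈ 5.71°
zero (s+883): 883 + j10 → |·| = √(883²+10²) = √779789 ≈ 883.06, ∠ = arctan(10/883) ≈ 0.65°
pole (s+5): 5 + j10 → |·| = √(5²+10²) = √125 ≈ 11.18, ∠ = arctan(10/5) ≈ 63.43°
pole (s+865): 865 + j10 → |·| = √(865²+10²) = √748325 ≈ 865.06, ∠ = arctan(10/865) ≈ 0.66°
|H| = 100 · 88748 / 9671.4 ≈ 917.63
Gain = 20 log₁₀(917.63) ≈ 59.25 dB
∠H = 6.36° − 64.09° = -57.73°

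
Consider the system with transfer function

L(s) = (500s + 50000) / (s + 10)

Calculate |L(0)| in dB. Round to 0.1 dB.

L(0) = 50000 / 10 = 5000
20 log₁₀(5000) ≈ 73.98 dB

74.0 dB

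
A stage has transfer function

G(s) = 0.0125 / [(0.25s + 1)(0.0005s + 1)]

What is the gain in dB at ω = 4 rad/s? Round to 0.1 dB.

-41.1 dB

At ω = 4 rad/s:
pole (1 + j4·0.25) = 1 + j1 → |·| ≈ 1.4142, ∠ ≈ 45.00°
pole (1 + j4·0.0005) = 1 + j0.002 → |·| ≈ 1, ∠ ≈ 0.11°
|G| = 0.0125 · 1 / (1.4142 · 1) ≈ 0.0088389
Gain = 20 log₁₀(0.0088389) ≈ -41.07 dB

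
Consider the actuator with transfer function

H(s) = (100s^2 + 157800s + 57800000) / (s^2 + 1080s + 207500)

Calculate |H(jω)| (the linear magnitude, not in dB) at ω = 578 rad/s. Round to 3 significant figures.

Substitute s = j578:
Numerator: 100(j578)^2 + 157800(j578) + 57800000 = 24391600 + j91208400
Denominator: (j578)^2 + 1080(j578) + 207500 = -126584 + j624240
|N| = √(24391600² + 91208400²) ≈ 9.4414e+07, ∠N ≈ 75.03°
|D| = √(126584² + 624240²) ≈ 6.3695e+05, ∠D ≈ 101.46°
|H| = 9.4414e+07 / 6.3695e+05 ≈ 148.23

148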